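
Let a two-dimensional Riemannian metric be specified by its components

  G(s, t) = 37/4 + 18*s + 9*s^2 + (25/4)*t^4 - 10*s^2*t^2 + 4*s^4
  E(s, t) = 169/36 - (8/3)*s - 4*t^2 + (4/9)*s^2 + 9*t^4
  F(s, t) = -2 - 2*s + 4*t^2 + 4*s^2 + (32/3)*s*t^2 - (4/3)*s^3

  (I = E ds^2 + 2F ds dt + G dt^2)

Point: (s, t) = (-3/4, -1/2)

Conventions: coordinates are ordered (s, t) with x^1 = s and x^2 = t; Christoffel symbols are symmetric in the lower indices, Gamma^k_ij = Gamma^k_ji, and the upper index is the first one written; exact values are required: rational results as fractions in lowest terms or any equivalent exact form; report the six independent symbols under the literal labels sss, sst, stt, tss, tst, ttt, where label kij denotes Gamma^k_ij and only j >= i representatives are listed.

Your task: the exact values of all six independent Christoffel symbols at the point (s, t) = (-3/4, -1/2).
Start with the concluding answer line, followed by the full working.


Answer: Gamma_sss = 174/115, Gamma_sst = -72/299, Gamma_stt = 522/1495, Gamma_tss = -3026/345, Gamma_tst = 300/299, Gamma_ttt = 1114/1495

E = 937/144, F = 21/16, G = 17/16 at the point
E_s = -10/3, E_t = -1/2, F_s = -91/12, F_t = 4, G_s = 3/2, G_t = 5/2
EG - F^2 = 1495/288;  g^inv = (288/1495) * [[17/16, -21/16], [-21/16, 937/144]]
first-kind symbols [ij,l] = (1/2)(d_i g_jl + d_j g_il - d_l g_ij): [ss,s] = E_s/2 = -5/3, [ss,t] = F_s - E_t/2 = -22/3, [st,s] = E_t/2 = -1/4, [st,t] = G_s/2 = 3/4, [tt,s] = F_t - G_s/2 = 13/4, [tt,t] = G_t/2 = 5/4
Gamma^s_ij = (G*[ij,s] - F*[ij,t])/(EG - F^2), Gamma^t_ij = (E*[ij,t] - F*[ij,s])/(EG - F^2)


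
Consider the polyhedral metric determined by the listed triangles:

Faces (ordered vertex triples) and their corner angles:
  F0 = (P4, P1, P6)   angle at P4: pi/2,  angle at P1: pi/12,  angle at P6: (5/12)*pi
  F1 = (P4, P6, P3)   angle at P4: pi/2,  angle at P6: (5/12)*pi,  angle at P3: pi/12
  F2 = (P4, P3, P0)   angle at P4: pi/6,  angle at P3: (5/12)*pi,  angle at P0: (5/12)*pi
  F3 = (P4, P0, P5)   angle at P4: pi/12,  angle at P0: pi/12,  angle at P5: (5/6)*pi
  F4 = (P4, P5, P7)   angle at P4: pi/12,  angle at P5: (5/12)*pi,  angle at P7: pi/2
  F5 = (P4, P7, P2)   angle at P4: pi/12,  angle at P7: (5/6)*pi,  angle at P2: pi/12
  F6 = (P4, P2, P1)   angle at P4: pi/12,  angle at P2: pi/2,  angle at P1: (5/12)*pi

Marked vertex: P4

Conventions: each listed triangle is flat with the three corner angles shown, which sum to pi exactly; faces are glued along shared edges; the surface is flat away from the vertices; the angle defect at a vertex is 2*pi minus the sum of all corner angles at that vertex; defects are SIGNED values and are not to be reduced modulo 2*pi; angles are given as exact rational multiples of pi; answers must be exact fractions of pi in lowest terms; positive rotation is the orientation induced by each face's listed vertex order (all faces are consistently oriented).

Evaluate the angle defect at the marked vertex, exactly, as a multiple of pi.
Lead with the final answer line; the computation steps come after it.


Answer: defect(P4) = pi/2

Sum of corner angles at P4: (3/2)*pi
defect = 2*pi - (3/2)*pi


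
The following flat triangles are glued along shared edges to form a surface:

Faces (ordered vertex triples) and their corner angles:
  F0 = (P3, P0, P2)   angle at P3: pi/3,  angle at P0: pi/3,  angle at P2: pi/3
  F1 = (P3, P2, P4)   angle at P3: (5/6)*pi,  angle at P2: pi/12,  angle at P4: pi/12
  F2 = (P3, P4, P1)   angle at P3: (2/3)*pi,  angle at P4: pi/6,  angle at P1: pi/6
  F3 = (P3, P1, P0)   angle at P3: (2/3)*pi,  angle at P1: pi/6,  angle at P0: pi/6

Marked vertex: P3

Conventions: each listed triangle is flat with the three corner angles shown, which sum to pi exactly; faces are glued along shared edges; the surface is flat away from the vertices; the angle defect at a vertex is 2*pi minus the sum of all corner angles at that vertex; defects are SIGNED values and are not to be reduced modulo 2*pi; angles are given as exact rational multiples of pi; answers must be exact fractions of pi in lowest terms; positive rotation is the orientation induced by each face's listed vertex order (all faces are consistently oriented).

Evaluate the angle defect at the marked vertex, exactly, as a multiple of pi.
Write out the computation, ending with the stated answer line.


Sum of corner angles at P3: (5/2)*pi
defect = 2*pi - (5/2)*pi

Answer: defect(P3) = -pi/2


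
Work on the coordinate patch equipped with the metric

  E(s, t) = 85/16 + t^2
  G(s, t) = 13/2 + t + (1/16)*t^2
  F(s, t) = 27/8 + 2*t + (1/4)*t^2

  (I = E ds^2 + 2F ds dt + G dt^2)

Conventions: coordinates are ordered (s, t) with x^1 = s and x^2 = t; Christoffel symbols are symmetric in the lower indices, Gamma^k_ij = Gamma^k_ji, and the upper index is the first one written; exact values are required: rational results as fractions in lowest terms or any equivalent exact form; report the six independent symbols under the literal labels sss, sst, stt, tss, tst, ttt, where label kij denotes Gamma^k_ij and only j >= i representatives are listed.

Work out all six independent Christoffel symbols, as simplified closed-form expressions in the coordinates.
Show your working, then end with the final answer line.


E = 85/16 + t^2; F = 27/8 + 2*t + (1/4)*t^2; G = 13/2 + t + (1/16)*t^2
Gamma^k_ij = (1/2) g^{kl} (d_i g_jl + d_j g_il - d_l g_ij), with g^inv = (1/(EG-F^2)) [[G, -F], [-F, E]]
first partials: E_s = 0, E_t = 2*t, F_s = 0, F_t = 2 + (1/2)*t, G_s = 0, G_t = 1 + (1/8)*t
D = EG - F^2 = 1481/64 - (131/16)*t + (293/256)*t^2
expanded: Gamma^s_ss = (G E_s - 2F F_s + F E_t)/(2D), Gamma^s_st = (G E_t - F G_s)/(2D), Gamma^s_tt = (2G F_t - G G_s - F G_t)/(2D), Gamma^t_ss = (2E F_s - E E_t - F E_s)/(2D), Gamma^t_st = (E G_s - F E_t)/(2D), Gamma^t_tt = (E G_t - 2F F_t + F G_s)/(2D); substitute and cancel common factors

Answer: Gamma_sss = (64*t^3 + 512*t^2 + 864*t)/(293*t^2 - 2096*t + 5924), Gamma_sst = (16*t^3 + 256*t^2 + 1664*t)/(293*t^2 - 2096*t + 5924), Gamma_stt = (4*t^3 + 96*t^2 + 1034*t + 2896)/(293*t^2 - 2096*t + 5924), Gamma_tss = (-256*t^3 - 1360*t)/(293*t^2 - 2096*t + 5924), Gamma_tst = (-64*t^3 - 512*t^2 - 864*t)/(293*t^2 - 2096*t + 5924), Gamma_ttt = (-16*t^3 - 256*t^2 - 1371*t - 1048)/(293*t^2 - 2096*t + 5924)


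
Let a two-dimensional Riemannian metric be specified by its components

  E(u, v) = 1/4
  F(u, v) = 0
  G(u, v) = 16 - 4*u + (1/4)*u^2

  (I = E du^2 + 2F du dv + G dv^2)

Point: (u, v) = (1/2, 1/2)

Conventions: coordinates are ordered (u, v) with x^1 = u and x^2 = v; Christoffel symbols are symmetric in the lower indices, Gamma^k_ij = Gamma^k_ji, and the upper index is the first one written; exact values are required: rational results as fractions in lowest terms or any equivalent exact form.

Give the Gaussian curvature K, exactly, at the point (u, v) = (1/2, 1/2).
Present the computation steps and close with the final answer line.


E = 1/4, F = 0, G = 225/16, EG - F^2 = 225/64 at the point
E_u = 0, E_v = 0, F_u = 0, F_v = 0, G_u = -15/4, G_v = 0
E_vv = 0, F_uv = 0, G_uu = 1/2
By Brioschi, K is (det M1 - det M2) divided by (EG - F^2) squared.
M1 = [[-E_vv/2 + F_uv - G_uu/2, E_u/2, F_u - E_v/2], [F_v - G_u/2, E, F], [G_v/2, F, G]] = [[-1/4, 0, 0], [15/8, 1/4, 0], [0, 0, 225/16]]; det M1 = -225/256
M2 = [[0, E_v/2, G_u/2], [E_v/2, E, F], [G_u/2, F, G]] = [[0, 0, -15/8], [0, 1/4, 0], [-15/8, 0, 225/16]]; det M2 = -225/256
det M1 - det M2 = 0; K = 0 / (225/64)^2 = 0

Answer: K = 0


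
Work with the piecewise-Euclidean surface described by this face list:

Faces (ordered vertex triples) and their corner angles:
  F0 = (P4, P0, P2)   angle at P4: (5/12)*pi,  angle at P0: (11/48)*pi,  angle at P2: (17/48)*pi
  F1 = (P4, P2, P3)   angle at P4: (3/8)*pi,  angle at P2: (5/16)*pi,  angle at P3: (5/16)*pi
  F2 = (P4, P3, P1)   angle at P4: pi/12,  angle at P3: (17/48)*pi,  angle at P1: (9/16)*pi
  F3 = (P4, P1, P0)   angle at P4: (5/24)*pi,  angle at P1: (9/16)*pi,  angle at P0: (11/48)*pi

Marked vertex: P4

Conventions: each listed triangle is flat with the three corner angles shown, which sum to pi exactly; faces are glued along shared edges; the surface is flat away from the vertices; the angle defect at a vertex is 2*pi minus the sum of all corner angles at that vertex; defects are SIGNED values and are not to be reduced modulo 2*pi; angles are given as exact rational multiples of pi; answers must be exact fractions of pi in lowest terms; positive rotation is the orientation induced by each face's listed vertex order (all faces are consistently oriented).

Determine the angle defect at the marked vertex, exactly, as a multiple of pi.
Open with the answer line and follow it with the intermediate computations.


Answer: defect(P4) = (11/12)*pi

Sum of corner angles at P4: (13/12)*pi
defect = 2*pi - (13/12)*pi


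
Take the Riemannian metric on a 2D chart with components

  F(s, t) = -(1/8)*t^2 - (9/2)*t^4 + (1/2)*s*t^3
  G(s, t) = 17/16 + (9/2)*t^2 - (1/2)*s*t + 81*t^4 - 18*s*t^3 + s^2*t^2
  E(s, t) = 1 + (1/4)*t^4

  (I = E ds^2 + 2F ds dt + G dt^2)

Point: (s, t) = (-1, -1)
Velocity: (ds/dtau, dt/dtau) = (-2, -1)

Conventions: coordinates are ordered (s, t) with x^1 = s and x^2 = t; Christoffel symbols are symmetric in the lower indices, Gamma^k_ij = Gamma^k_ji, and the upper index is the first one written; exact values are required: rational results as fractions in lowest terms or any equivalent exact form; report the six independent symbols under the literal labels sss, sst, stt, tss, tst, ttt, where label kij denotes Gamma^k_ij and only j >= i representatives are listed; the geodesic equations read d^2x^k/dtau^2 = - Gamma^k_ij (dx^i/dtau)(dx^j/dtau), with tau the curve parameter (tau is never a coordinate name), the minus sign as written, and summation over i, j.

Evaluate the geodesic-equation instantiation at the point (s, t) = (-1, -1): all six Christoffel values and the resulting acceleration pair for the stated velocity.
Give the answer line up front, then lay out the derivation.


Answer: Gamma_sss = 0, Gamma_sst = -8/1109, Gamma_stt = 136/1109, Gamma_tss = 0, Gamma_tst = 132/1109, Gamma_ttt = -2244/1109; accelerations (d^2s/dtau^2, d^2t/dtau^2) = (-104/1109, 1716/1109)

E = 5/4, F = -33/8, G = 1105/16 at the point
E_s = 0, E_t = -1, F_s = -1/2, F_t = 67/4, G_s = 33/2, G_t = -561/2
EG - F^2 = 1109/16;  g^inv = (16/1109) * [[1105/16, 33/8], [33/8, 5/4]]
first-kind symbols [ij,l] = (1/2)(d_i g_jl + d_j g_il - d_l g_ij): [ss,s] = E_s/2 = 0, [ss,t] = F_s - E_t/2 = 0, [st,s] = E_t/2 = -1/2, [st,t] = G_s/2 = 33/4, [tt,s] = F_t - G_s/2 = 17/2, [tt,t] = G_t/2 = -561/4
Gamma^s_ij = (G*[ij,s] - F*[ij,t])/(EG - F^2), Gamma^t_ij = (E*[ij,t] - F*[ij,s])/(EG - F^2)
Gamma_sss = 0, Gamma_sst = -8/1109, Gamma_stt = 136/1109, Gamma_tss = 0, Gamma_tst = 132/1109, Gamma_ttt = -2244/1109
d^2s/dtau^2 = -(Gamma_sss*(-2)^2 + 2*Gamma_sst*(-2)*(-1) + Gamma_stt*(-1)^2) = -104/1109
d^2t/dtau^2 = -(Gamma_tss*(-2)^2 + 2*Gamma_tst*(-2)*(-1) + Gamma_ttt*(-1)^2) = 1716/1109


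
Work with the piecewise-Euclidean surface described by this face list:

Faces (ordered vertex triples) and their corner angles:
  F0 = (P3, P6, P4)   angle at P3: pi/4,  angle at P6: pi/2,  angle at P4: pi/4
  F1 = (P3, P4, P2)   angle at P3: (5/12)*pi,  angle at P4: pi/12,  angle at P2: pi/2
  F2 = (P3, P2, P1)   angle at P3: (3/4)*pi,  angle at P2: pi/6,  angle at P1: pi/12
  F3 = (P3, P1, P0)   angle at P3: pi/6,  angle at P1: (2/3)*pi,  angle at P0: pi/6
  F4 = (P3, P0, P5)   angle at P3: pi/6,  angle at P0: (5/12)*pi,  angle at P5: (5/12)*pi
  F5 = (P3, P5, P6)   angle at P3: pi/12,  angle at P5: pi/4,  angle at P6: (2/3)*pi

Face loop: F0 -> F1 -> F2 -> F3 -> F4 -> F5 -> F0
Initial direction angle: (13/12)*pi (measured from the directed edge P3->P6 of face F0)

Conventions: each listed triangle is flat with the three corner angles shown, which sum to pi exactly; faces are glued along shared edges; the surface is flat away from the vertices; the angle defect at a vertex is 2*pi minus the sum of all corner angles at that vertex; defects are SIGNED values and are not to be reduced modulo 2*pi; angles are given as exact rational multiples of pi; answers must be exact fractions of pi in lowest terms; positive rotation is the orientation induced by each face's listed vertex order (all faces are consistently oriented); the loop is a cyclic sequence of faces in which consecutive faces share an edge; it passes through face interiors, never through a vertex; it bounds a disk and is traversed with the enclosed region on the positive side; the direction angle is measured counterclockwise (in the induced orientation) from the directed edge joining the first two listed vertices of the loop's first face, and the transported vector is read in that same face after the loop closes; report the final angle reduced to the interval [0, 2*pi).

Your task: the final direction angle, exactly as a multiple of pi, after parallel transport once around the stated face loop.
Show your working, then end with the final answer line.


enclosed vertex P3: corner angles sum to (11/6)*pi, defect = 2*pi - (11/6)*pi = pi/6
summing the enclosed defects onto the initial angle, mod 2*pi in the induced orientation:
final angle = (13/12)*pi + pi/6 = (5/4)*pi (mod 2*pi)

Answer: final direction angle = (5/4)*pi


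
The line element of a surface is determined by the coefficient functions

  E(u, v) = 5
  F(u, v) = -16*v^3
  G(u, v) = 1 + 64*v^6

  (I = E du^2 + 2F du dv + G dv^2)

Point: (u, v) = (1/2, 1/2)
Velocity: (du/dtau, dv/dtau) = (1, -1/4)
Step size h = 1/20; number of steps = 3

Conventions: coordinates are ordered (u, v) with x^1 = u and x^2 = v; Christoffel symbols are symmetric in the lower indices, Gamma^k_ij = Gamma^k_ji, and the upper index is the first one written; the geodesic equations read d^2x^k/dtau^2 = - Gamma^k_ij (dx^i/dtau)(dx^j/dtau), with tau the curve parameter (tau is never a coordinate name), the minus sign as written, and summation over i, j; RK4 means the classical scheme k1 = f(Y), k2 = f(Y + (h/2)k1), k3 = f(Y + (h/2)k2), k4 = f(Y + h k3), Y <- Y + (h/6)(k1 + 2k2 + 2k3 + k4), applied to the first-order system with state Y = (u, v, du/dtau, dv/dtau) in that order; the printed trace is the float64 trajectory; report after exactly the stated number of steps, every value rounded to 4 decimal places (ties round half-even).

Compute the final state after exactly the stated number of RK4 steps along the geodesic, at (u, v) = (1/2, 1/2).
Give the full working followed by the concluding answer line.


f(Y) = (du/dtau, dv/dtau, -Gamma^u_ij Y'^i Y'^j, -Gamma^v_ij Y'^i Y'^j) with the Gammas evaluated at the stage position; h = 0.050000; intermediate values shown to 6 dp
step 0: u = 0.5000, v = 0.5000, du/dtau = 1.0000, dv/dtau = -0.2500
step 1:
  k1: at (u, v) = (0.500000, 0.500000), (du/dtau, dv/dtau) = (1.000000, -0.250000); Gamma_uuu = 0.000000, Gamma_uuv = 0.000000, Gamma_uvv = -2.000000, Gamma_vuu = 0.000000, Gamma_vuv = 0.000000, Gamma_vvv = 1.000000; k1 = (1.000000, -0.250000, 0.125000, -0.062500)
  k2: at (u, v) = (0.525000, 0.493750), (du/dtau, dv/dtau) = (1.003125, -0.251563); Gamma_uuu = 0.000000, Gamma_uuv = 0.000000, Gamma_uvv = -1.974232, Gamma_vuu = 0.000000, Gamma_vuv = 0.000000, Gamma_vvv = 0.950560; k2 = (1.003125, -0.251563, 0.124937, -0.060155)
  k3: at (u, v) = (0.525078, 0.493711), (du/dtau, dv/dtau) = (1.003123, -0.251504); Gamma_uuu = 0.000000, Gamma_uuv = 0.000000, Gamma_uvv = -1.974066, Gamma_vuu = 0.000000, Gamma_vuv = 0.000000, Gamma_vvv = 0.950255; k3 = (1.003123, -0.251504, 0.124868, -0.060108)
  k4: at (u, v) = (0.550156, 0.487425), (du/dtau, dv/dtau) = (1.006243, -0.253005); Gamma_uuu = 0.000000, Gamma_uuv = 0.000000, Gamma_uvv = -1.946645, Gamma_vuu = 0.000000, Gamma_vuv = 0.000000, Gamma_vvv = 0.901716; k4 = (1.006243, -0.253005, 0.124608, -0.057720)
  Y <- Y + (h/6)(k1 + 2k2 + 2k3 + k4): u = 0.5502, v = 0.4874, du/dtau = 1.0062, dv/dtau = -0.2530
step 2:
  k1: at (u, v) = (0.550156, 0.487424), (du/dtau, dv/dtau) = (1.006243, -0.253006); Gamma_uuu = 0.000000, Gamma_uuv = 0.000000, Gamma_uvv = -1.946641, Gamma_vuu = 0.000000, Gamma_vuv = 0.000000, Gamma_vvv = 0.901709; k1 = (1.006243, -0.253006, 0.124609, -0.057720)
  k2: at (u, v) = (0.575312, 0.481099), (du/dtau, dv/dtau) = (1.009359, -0.254449); Gamma_uuu = 0.000000, Gamma_uuv = 0.000000, Gamma_uvv = -1.917624, Gamma_vuu = 0.000000, Gamma_vuv = 0.000000, Gamma_vvv = 0.854134; k2 = (1.009359, -0.254449, 0.124155, -0.055300)
  k3: at (u, v) = (0.575390, 0.481063), (du/dtau, dv/dtau) = (1.009347, -0.254389); Gamma_uuu = 0.000000, Gamma_uuv = 0.000000, Gamma_uvv = -1.917454, Gamma_vuu = 0.000000, Gamma_vuv = 0.000000, Gamma_vvv = 0.853866; k3 = (1.009347, -0.254389, 0.124085, -0.055257)
  k4: at (u, v) = (0.600624, 0.474704), (du/dtau, dv/dtau) = (1.012448, -0.255769); Gamma_uuu = 0.000000, Gamma_uuv = 0.000000, Gamma_uvv = -1.886926, Gamma_vuu = 0.000000, Gamma_vuv = 0.000000, Gamma_vvv = 0.807393; k4 = (1.012448, -0.255769, 0.123439, -0.052818)
  Y <- Y + (h/6)(k1 + 2k2 + 2k3 + k4): u = 0.6006, v = 0.4747, du/dtau = 1.0124, dv/dtau = -0.2558
step 3:
  k1: at (u, v) = (0.600624, 0.474703), (du/dtau, dv/dtau) = (1.012448, -0.255770); Gamma_uuu = 0.000000, Gamma_uuv = 0.000000, Gamma_uvv = -1.886922, Gamma_vuu = 0.000000, Gamma_vuv = 0.000000, Gamma_vvv = 0.807385; k1 = (1.012448, -0.255770, 0.123439, -0.052818)
  k2: at (u, v) = (0.625935, 0.468309), (du/dtau, dv/dtau) = (1.015534, -0.257090); Gamma_uuu = 0.000000, Gamma_uuv = 0.000000, Gamma_uvv = -1.854950, Gamma_vuu = 0.000000, Gamma_vuv = 0.000000, Gamma_vvv = 0.762062; k2 = (1.015534, -0.257090, 0.122604, -0.050369)
  k3: at (u, v) = (0.626012, 0.468276), (du/dtau, dv/dtau) = (1.015513, -0.257029); Gamma_uuu = 0.000000, Gamma_uuv = 0.000000, Gamma_uvv = -1.854781, Gamma_vuu = 0.000000, Gamma_vuv = 0.000000, Gamma_vvv = 0.761831; k3 = (1.015513, -0.257029, 0.122534, -0.050330)
  k4: at (u, v) = (0.651399, 0.461852), (du/dtau, dv/dtau) = (1.018575, -0.258286); Gamma_uuu = 0.000000, Gamma_uuv = 0.000000, Gamma_uvv = -1.821468, Gamma_vuu = 0.000000, Gamma_vuv = 0.000000, Gamma_vvv = 0.717778; k4 = (1.018575, -0.258286, 0.121514, -0.047884)
  Y <- Y + (h/6)(k1 + 2k2 + 2k3 + k4): u = 0.6514, v = 0.4619, du/dtau = 1.0186, dv/dtau = -0.2583

Answer: u = 0.6514, v = 0.4619, du/dtau = 1.0186, dv/dtau = -0.2583


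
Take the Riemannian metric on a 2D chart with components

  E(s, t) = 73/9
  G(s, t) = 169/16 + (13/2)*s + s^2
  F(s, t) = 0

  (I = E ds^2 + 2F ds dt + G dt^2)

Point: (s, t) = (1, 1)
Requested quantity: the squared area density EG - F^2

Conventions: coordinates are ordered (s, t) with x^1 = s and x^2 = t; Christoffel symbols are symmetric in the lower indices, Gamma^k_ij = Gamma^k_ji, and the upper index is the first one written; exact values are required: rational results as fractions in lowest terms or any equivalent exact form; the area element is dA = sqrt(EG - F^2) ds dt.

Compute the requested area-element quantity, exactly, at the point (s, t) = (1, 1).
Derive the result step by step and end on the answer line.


E = 73/9, F = 0, G = 289/16; EG - F^2 = 21097/144

Answer: EG - F^2 = 21097/144


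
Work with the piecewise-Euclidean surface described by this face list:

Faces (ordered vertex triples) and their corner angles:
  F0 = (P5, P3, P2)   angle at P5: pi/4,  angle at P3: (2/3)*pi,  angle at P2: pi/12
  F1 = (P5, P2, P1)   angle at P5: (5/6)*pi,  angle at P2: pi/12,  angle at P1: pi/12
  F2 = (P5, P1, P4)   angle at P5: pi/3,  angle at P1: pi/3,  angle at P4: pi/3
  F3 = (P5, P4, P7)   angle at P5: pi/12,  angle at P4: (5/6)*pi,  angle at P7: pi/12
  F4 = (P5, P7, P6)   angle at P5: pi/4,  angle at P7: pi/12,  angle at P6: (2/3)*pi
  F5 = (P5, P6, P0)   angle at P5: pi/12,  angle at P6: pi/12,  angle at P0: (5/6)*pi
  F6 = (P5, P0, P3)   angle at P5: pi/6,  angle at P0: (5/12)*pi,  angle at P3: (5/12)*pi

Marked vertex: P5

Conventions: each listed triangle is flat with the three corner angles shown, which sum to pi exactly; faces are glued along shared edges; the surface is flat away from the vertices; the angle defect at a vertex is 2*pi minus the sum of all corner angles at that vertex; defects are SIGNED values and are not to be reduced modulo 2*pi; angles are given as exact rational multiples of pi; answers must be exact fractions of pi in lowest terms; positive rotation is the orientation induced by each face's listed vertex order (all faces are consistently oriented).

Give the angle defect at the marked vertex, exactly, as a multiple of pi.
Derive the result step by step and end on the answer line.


Sum of corner angles at P5: 2*pi
defect = 2*pi - 2*pi

Answer: defect(P5) = 0


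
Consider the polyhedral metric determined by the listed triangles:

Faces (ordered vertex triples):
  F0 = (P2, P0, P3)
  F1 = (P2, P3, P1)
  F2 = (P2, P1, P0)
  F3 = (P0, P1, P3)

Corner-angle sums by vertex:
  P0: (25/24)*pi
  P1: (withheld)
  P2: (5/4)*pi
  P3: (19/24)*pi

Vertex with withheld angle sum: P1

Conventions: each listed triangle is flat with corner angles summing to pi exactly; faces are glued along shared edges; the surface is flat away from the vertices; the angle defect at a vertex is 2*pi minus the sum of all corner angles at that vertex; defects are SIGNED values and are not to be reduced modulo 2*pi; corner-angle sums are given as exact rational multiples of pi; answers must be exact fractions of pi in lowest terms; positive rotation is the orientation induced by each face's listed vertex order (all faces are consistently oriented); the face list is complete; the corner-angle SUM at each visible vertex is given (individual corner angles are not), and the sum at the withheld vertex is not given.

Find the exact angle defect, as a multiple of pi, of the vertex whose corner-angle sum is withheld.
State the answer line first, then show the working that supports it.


Answer: defect(P1) = (13/12)*pi

V = 4, E = 6, F = 4; chi = V - E + F = 2
Gauss-Bonnet: total defect = 2*pi*chi = 4*pi; visible defects sum to (35/12)*pi


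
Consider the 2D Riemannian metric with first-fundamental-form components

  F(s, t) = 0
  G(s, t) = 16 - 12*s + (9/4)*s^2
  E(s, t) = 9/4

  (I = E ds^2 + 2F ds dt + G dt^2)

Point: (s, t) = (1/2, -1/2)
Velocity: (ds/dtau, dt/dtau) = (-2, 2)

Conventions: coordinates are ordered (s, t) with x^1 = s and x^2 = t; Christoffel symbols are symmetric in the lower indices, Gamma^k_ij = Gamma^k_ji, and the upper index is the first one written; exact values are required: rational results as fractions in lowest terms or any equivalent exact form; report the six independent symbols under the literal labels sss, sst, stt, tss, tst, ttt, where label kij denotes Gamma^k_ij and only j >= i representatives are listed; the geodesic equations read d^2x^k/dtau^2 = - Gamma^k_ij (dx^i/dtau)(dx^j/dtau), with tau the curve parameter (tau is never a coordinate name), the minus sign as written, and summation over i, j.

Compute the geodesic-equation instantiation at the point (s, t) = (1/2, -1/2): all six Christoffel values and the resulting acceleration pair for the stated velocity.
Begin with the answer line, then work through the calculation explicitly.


Answer: Gamma_sss = 0, Gamma_sst = 0, Gamma_stt = 13/6, Gamma_tss = 0, Gamma_tst = -6/13, Gamma_ttt = 0; accelerations (d^2s/dtau^2, d^2t/dtau^2) = (-26/3, -48/13)

E = 9/4, F = 0, G = 169/16 at the point
E_s = 0, E_t = 0, F_s = 0, F_t = 0, G_s = -39/4, G_t = 0
EG - F^2 = 1521/64;  g^inv = (64/1521) * [[169/16, 0], [0, 9/4]]
first-kind symbols [ij,l] = (1/2)(d_i g_jl + d_j g_il - d_l g_ij): [ss,s] = E_s/2 = 0, [ss,t] = F_s - E_t/2 = 0, [st,s] = E_t/2 = 0, [st,t] = G_s/2 = -39/8, [tt,s] = F_t - G_s/2 = 39/8, [tt,t] = G_t/2 = 0
Gamma^s_ij = (G*[ij,s] - F*[ij,t])/(EG - F^2), Gamma^t_ij = (E*[ij,t] - F*[ij,s])/(EG - F^2)
Gamma_sss = 0, Gamma_sst = 0, Gamma_stt = 13/6, Gamma_tss = 0, Gamma_tst = -6/13, Gamma_ttt = 0
d^2s/dtau^2 = -(Gamma_sss*(-2)^2 + 2*Gamma_sst*(-2)*(2) + Gamma_stt*(2)^2) = -26/3
d^2t/dtau^2 = -(Gamma_tss*(-2)^2 + 2*Gamma_tst*(-2)*(2) + Gamma_ttt*(2)^2) = -48/13


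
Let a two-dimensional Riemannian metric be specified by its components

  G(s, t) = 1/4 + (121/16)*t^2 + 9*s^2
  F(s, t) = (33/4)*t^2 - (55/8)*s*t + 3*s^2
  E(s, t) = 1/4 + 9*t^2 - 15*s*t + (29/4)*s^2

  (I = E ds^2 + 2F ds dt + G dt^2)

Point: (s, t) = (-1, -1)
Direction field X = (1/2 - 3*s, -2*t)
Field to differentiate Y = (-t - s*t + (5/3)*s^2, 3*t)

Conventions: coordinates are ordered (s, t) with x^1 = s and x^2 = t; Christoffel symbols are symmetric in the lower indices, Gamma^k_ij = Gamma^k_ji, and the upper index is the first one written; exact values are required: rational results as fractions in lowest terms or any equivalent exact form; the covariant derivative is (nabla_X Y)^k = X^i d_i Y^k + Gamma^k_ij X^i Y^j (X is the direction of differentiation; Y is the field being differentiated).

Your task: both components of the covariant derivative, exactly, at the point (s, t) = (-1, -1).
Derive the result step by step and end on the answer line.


E = 3/2, F = 35/8, G = 269/16 at the point
E_s = 1/2, E_t = -3, F_s = 7/8, F_t = -77/8, G_s = -18, G_t = -121/8
EG - F^2 = 389/64;  g^inv = (64/389) * [[269/16, -35/8], [-35/8, 3/2]]
first-kind symbols [ij,l] = (1/2)(d_i g_jl + d_j g_il - d_l g_ij): [ss,s] = E_s/2 = 1/4, [ss,t] = F_s - E_t/2 = 19/8, [st,s] = E_t/2 = -3/2, [st,t] = G_s/2 = -9, [tt,s] = F_t - G_s/2 = -5/8, [tt,t] = G_t/2 = -121/16
Gamma^s_ij = (G*[ij,s] - F*[ij,t])/(EG - F^2), Gamma^t_ij = (E*[ij,t] - F*[ij,s])/(EG - F^2)
Gamma_sss = -396/389, Gamma_sst = 906/389, Gamma_stt = 1445/389, Gamma_tss = 158/389, Gamma_tst = -444/389, Gamma_ttt = -551/389
X = (7/2, 2), Y = (5/3, -3) at the point

Answer: (nabla_X Y)^s = -123899/2334, (nabla_X Y)^t = 29231/1167


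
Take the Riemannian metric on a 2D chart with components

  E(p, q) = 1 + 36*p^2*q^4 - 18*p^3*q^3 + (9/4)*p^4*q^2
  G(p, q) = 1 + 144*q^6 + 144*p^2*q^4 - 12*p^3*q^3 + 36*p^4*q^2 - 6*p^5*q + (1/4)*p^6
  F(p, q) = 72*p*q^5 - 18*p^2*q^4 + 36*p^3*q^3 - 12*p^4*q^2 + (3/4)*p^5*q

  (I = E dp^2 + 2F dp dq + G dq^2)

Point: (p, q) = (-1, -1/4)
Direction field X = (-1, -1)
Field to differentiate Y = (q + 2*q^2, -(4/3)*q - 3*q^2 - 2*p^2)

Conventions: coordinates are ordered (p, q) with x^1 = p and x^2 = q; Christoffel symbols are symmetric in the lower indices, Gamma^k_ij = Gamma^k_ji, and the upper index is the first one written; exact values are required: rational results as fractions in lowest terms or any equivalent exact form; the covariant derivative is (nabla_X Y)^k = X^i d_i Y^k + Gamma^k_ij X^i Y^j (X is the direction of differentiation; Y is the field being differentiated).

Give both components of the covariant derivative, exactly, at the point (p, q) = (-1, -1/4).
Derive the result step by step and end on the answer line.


E = 1, F = 0, G = 617/256 at the point
E_p = 0, E_q = 0, F_p = 57/128, F_q = -57/32, G_p = -57/16, G_q = -627/32
EG - F^2 = 617/256;  g^inv = (256/617) * [[617/256, 0], [0, 1]]
first-kind symbols [ij,l] = (1/2)(d_i g_jl + d_j g_il - d_l g_ij): [pp,p] = E_p/2 = 0, [pp,q] = F_p - E_q/2 = 57/128, [pq,p] = E_q/2 = 0, [pq,q] = G_p/2 = -57/32, [qq,p] = F_q - G_p/2 = 0, [qq,q] = G_q/2 = -627/64
Gamma^p_ij = (G*[ij,p] - F*[ij,q])/(EG - F^2), Gamma^q_ij = (E*[ij,q] - F*[ij,p])/(EG - F^2)
Gamma_ppp = 0, Gamma_ppq = 0, Gamma_pqq = 0, Gamma_qpp = 114/617, Gamma_qpq = -456/617, Gamma_qqq = -2508/617
X = (-1, -1), Y = (-1/8, -89/48) at the point

Answer: (nabla_X Y)^p = 0, (nabla_X Y)^q = -24328/1851


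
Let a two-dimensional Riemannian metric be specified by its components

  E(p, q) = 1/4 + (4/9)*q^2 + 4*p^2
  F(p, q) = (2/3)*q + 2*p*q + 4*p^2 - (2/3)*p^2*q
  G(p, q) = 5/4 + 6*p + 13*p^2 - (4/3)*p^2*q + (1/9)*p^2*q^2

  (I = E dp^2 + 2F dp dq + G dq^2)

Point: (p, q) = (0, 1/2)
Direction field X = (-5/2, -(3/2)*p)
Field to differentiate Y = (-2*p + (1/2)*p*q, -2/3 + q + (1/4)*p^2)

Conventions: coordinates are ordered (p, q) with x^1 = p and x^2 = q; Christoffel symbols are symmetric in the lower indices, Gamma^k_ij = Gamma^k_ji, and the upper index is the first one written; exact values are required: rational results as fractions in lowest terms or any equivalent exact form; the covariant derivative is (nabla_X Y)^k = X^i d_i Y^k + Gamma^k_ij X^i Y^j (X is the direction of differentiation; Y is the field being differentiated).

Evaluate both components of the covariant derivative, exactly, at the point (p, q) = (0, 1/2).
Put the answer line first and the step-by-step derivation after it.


Answer: (nabla_X Y)^p = 4105/1176, (nabla_X Y)^q = 545/441

E = 13/36, F = 1/3, G = 5/4 at the point
E_p = 0, E_q = 4/9, F_p = 1, F_q = 2/3, G_p = 6, G_q = 0
EG - F^2 = 49/144;  g^inv = (144/49) * [[5/4, -1/3], [-1/3, 13/36]]
first-kind symbols [ij,l] = (1/2)(d_i g_jl + d_j g_il - d_l g_ij): [pp,p] = E_p/2 = 0, [pp,q] = F_p - E_q/2 = 7/9, [pq,p] = E_q/2 = 2/9, [pq,q] = G_p/2 = 3, [qq,p] = F_q - G_p/2 = -7/3, [qq,q] = G_q/2 = 0
Gamma^p_ij = (G*[ij,p] - F*[ij,q])/(EG - F^2), Gamma^q_ij = (E*[ij,q] - F*[ij,p])/(EG - F^2)
Gamma_ppp = -16/21, Gamma_ppq = -104/49, Gamma_pqq = -60/7, Gamma_qpp = 52/63, Gamma_qpq = 436/147, Gamma_qqq = 16/7
X = (-5/2, 0), Y = (0, -1/6) at the point


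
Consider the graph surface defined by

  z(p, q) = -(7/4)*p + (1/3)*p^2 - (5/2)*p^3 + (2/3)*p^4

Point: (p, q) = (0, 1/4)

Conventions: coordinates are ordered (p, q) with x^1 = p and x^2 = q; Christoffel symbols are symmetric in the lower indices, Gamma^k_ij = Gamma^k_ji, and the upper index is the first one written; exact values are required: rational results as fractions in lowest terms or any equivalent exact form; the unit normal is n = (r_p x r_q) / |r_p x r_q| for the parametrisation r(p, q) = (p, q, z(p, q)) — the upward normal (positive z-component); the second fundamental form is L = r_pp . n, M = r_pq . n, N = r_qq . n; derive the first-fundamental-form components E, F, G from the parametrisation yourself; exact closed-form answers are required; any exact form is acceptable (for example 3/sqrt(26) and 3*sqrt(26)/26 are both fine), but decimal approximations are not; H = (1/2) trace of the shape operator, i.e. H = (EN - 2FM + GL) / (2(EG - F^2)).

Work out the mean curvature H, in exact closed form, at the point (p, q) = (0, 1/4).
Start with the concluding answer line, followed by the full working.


Answer: H = 64*sqrt(65)/12675

z_p = -7/4, z_q = 0, z_pp = 2/3, z_pq = 0, z_qq = 0
E = 65/16, F = 0, G = 1; answer radicand W^2 = 65/16
unnormalised second-form numerators: l = 2/3, m = 0, n = 0; L = l/sqrt(65/16), and similarly M = m/sqrt(W^2), N = n/sqrt(W^2)
H = (E*n - 2*F*m + G*l) / (2*(EG - F^2)*sqrt(W^2)); E*n - 2*F*m + G*l = 2/3, EG - F^2 = 65/16, so H = (16/195)/sqrt(65/16)


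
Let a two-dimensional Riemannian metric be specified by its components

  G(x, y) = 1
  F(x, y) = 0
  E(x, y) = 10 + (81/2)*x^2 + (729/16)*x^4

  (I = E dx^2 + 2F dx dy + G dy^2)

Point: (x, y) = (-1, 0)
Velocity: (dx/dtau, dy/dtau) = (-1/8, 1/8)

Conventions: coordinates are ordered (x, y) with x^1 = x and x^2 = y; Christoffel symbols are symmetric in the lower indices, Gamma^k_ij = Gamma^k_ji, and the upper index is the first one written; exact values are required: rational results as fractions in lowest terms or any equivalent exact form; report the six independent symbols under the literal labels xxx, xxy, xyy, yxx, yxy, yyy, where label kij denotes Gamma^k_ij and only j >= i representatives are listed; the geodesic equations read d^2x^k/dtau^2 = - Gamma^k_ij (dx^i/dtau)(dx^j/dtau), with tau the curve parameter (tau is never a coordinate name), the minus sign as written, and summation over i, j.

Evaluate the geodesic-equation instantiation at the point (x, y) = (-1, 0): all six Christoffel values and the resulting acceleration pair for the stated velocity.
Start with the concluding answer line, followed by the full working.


Answer: Gamma_xxx = -2106/1537, Gamma_xxy = 0, Gamma_xyy = 0, Gamma_yxx = 0, Gamma_yxy = 0, Gamma_yyy = 0; accelerations (d^2x/dtau^2, d^2y/dtau^2) = (1053/49184, 0)

E = 1537/16, F = 0, G = 1 at the point
E_x = -1053/4, E_y = 0, F_x = 0, F_y = 0, G_x = 0, G_y = 0
EG - F^2 = 1537/16;  g^inv = (16/1537) * [[1, 0], [0, 1537/16]]
first-kind symbols [ij,l] = (1/2)(d_i g_jl + d_j g_il - d_l g_ij): [xx,x] = E_x/2 = -1053/8, [xx,y] = F_x - E_y/2 = 0, [xy,x] = E_y/2 = 0, [xy,y] = G_x/2 = 0, [yy,x] = F_y - G_x/2 = 0, [yy,y] = G_y/2 = 0
Gamma^x_ij = (G*[ij,x] - F*[ij,y])/(EG - F^2), Gamma^y_ij = (E*[ij,y] - F*[ij,x])/(EG - F^2)
Gamma_xxx = -2106/1537, Gamma_xxy = 0, Gamma_xyy = 0, Gamma_yxx = 0, Gamma_yxy = 0, Gamma_yyy = 0
d^2x/dtau^2 = -(Gamma_xxx*(-1/8)^2 + 2*Gamma_xxy*(-1/8)*(1/8) + Gamma_xyy*(1/8)^2) = 1053/49184
d^2y/dtau^2 = -(Gamma_yxx*(-1/8)^2 + 2*Gamma_yxy*(-1/8)*(1/8) + Gamma_yyy*(1/8)^2) = 0


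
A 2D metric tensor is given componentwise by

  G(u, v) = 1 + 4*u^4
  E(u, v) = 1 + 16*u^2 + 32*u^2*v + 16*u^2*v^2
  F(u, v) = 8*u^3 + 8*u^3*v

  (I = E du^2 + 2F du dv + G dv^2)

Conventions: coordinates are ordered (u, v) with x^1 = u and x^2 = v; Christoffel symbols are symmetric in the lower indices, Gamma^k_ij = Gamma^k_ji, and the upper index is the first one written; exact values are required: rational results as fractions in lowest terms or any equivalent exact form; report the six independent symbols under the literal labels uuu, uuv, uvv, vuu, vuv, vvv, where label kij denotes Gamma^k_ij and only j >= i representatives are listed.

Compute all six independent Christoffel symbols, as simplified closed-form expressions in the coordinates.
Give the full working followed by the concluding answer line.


E = 1 + 16*u^2 + 32*u^2*v + 16*u^2*v^2; F = 8*u^3 + 8*u^3*v; G = 1 + 4*u^4
Gamma^k_ij = (1/2) g^{kl} (d_i g_jl + d_j g_il - d_l g_ij), with g^inv = (1/(EG-F^2)) [[G, -F], [-F, E]]
first partials: E_u = 32*u + 64*u*v + 32*u*v^2, E_v = 32*u^2 + 32*u^2*v, F_u = 24*u^2 + 24*u^2*v, F_v = 8*u^3, G_u = 16*u^3, G_v = 0
D = EG - F^2 = 1 + 16*u^2 + 32*u^2*v + 16*u^2*v^2 + 4*u^4
expanded: Gamma^u_uu = (G E_u - 2F F_u + F E_v)/(2D), Gamma^u_uv = (G E_v - F G_u)/(2D), Gamma^u_vv = (2G F_v - G G_u - F G_v)/(2D), Gamma^v_uu = (2E F_u - E E_v - F E_u)/(2D), Gamma^v_uv = (E G_u - F E_v)/(2D), Gamma^v_vv = (E G_v - 2F F_v + F G_u)/(2D); substitute and cancel common factors

Answer: Gamma_uuu = (16*u*v^2 + 32*u*v + 16*u)/(4*u^4 + 16*u^2*v^2 + 32*u^2*v + 16*u^2 + 1), Gamma_uuv = (16*u^2*v + 16*u^2)/(4*u^4 + 16*u^2*v^2 + 32*u^2*v + 16*u^2 + 1), Gamma_uvv = 0, Gamma_vuu = (8*u^2*v + 8*u^2)/(4*u^4 + 16*u^2*v^2 + 32*u^2*v + 16*u^2 + 1), Gamma_vuv = 8*u^3/(4*u^4 + 16*u^2*v^2 + 32*u^2*v + 16*u^2 + 1), Gamma_vvv = 0


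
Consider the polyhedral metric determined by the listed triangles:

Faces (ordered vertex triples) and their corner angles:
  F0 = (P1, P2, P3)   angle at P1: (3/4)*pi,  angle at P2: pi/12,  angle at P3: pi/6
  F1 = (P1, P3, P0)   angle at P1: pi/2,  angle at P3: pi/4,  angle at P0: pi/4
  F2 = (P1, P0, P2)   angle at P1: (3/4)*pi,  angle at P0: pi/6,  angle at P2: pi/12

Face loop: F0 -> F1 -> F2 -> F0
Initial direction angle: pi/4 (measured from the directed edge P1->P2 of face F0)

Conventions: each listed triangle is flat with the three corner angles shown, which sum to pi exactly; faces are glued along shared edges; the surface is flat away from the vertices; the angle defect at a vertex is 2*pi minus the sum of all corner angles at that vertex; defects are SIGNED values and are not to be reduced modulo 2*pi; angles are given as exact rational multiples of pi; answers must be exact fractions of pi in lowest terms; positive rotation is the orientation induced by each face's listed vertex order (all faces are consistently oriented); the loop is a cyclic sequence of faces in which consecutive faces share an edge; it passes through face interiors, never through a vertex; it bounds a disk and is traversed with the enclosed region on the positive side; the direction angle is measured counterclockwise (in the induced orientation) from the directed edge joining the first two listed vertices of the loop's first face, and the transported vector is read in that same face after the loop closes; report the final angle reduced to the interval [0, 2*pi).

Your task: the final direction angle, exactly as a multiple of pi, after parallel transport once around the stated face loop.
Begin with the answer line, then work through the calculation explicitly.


Answer: final direction angle = pi/4

enclosed vertex P1: corner angles sum to 2*pi, defect = 2*pi - 2*pi = 0
holonomy = initial angle + sum of enclosed defects (mod 2*pi), positive in the induced orientation
final angle = pi/4 + 0 = pi/4 (mod 2*pi)


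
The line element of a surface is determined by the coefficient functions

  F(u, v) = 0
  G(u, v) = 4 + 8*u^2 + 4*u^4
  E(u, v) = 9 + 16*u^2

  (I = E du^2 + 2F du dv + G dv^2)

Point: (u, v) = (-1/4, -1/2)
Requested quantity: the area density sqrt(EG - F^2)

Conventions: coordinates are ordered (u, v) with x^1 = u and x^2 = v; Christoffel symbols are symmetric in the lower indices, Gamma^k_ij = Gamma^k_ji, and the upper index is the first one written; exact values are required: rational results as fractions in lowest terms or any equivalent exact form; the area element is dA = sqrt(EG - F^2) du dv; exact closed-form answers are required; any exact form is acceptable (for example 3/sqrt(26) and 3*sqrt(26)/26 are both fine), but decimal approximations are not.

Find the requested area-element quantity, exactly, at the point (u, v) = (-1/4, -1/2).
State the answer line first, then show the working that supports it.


Answer: sqrt(EG - F^2) = 17*sqrt(10)/8

E = 10, F = 0, G = 289/64; EG - F^2 = 1445/32


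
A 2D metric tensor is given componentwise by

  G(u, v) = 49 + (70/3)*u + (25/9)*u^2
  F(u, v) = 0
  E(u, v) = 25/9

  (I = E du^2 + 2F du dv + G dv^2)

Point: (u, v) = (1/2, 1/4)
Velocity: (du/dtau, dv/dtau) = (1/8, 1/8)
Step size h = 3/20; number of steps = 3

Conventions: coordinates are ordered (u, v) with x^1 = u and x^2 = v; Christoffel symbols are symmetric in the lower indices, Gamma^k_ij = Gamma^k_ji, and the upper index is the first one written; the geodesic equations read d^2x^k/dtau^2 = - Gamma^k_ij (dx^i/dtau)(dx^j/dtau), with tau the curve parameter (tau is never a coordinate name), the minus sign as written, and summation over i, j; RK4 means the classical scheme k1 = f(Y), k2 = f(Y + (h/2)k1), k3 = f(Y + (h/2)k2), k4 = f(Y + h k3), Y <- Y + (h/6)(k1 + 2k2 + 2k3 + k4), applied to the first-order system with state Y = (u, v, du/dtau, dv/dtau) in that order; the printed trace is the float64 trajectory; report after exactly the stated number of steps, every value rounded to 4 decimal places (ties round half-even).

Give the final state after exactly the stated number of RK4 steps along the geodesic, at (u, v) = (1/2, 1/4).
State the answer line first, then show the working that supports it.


Answer: u = 0.5636, v = 0.3055, du/dtau = 0.1574, dv/dtau = 0.1217

f(Y) = (du/dtau, dv/dtau, -Gamma^u_ij Y'^i Y'^j, -Gamma^v_ij Y'^i Y'^j) with the Gammas evaluated at the stage position; h = 0.150000; intermediate values shown to 6 dp
step 0: u = 0.5000, v = 0.2500, du/dtau = 0.1250, dv/dtau = 0.1250
step 1:
  k1: at (u, v) = (0.500000, 0.250000), (du/dtau, dv/dtau) = (0.125000, 0.125000); Gamma_uuu = 0.000000, Gamma_uuv = 0.000000, Gamma_uvv = -4.700000, Gamma_vuu = 0.000000, Gamma_vuv = 0.212766, Gamma_vvv = 0.000000; k1 = (0.125000, 0.125000, 0.073438, -0.006649)
  k2: at (u, v) = (0.509375, 0.259375), (du/dtau, dv/dtau) = (0.130508, 0.124501); Gamma_uuu = 0.000000, Gamma_uuv = 0.000000, Gamma_uvv = -4.709375, Gamma_vuu = 0.000000, Gamma_vuv = 0.212342, Gamma_vvv = 0.000000; k2 = (0.130508, 0.124501, 0.072998, -0.006900)
  k3: at (u, v) = (0.509788, 0.259338), (du/dtau, dv/dtau) = (0.130475, 0.124482); Gamma_uuu = 0.000000, Gamma_uuv = 0.000000, Gamma_uvv = -4.709788, Gamma_vuu = 0.000000, Gamma_vuv = 0.212324, Gamma_vvv = 0.000000; k3 = (0.130475, 0.124482, 0.072982, -0.006897)
  k4: at (u, v) = (0.519571, 0.268672), (du/dtau, dv/dtau) = (0.135947, 0.123965); Gamma_uuu = 0.000000, Gamma_uuv = 0.000000, Gamma_uvv = -4.719571, Gamma_vuu = 0.000000, Gamma_vuv = 0.211884, Gamma_vvv = 0.000000; k4 = (0.135947, 0.123965, 0.072528, -0.007142)
  Y <- Y + (h/6)(k1 + 2k2 + 2k3 + k4): u = 0.5196, v = 0.2687, du/dtau = 0.1359, dv/dtau = 0.1240
step 2:
  k1: at (u, v) = (0.519573, 0.268673), (du/dtau, dv/dtau) = (0.135948, 0.123965); Gamma_uuu = 0.000000, Gamma_uuv = 0.000000, Gamma_uvv = -4.719573, Gamma_vuu = 0.000000, Gamma_vuv = 0.211884, Gamma_vvv = 0.000000; k1 = (0.135948, 0.123965, 0.072528, -0.007142)
  k2: at (u, v) = (0.529769, 0.277971), (du/dtau, dv/dtau) = (0.141388, 0.123430); Gamma_uuu = 0.000000, Gamma_uuv = 0.000000, Gamma_uvv = -4.729769, Gamma_vuu = 0.000000, Gamma_vuv = 0.211427, Gamma_vvv = 0.000000; k2 = (0.141388, 0.123430, 0.072058, -0.007379)
  k3: at (u, v) = (0.530177, 0.277931), (du/dtau, dv/dtau) = (0.141352, 0.123412); Gamma_uuu = 0.000000, Gamma_uuv = 0.000000, Gamma_uvv = -4.730177, Gamma_vuu = 0.000000, Gamma_vuv = 0.211409, Gamma_vvv = 0.000000; k3 = (0.141352, 0.123412, 0.072043, -0.007376)
  k4: at (u, v) = (0.540776, 0.287185), (du/dtau, dv/dtau) = (0.146755, 0.122859); Gamma_uuu = 0.000000, Gamma_uuv = 0.000000, Gamma_uvv = -4.740776, Gamma_vuu = 0.000000, Gamma_vuv = 0.210936, Gamma_vvv = 0.000000; k4 = (0.146755, 0.122859, 0.071559, -0.007606)
  Y <- Y + (h/6)(k1 + 2k2 + 2k3 + k4): u = 0.5408, v = 0.2872, du/dtau = 0.1468, dv/dtau = 0.1229
step 3:
  k1: at (u, v) = (0.540777, 0.287186), (du/dtau, dv/dtau) = (0.146755, 0.122859); Gamma_uuu = 0.000000, Gamma_uuv = 0.000000, Gamma_uvv = -4.740777, Gamma_vuu = 0.000000, Gamma_vuv = 0.210936, Gamma_vvv = 0.000000; k1 = (0.146755, 0.122859, 0.071559, -0.007606)
  k2: at (u, v) = (0.551784, 0.296400), (du/dtau, dv/dtau) = (0.152122, 0.122288); Gamma_uuu = 0.000000, Gamma_uuv = 0.000000, Gamma_uvv = -4.751784, Gamma_vuu = 0.000000, Gamma_vuv = 0.210447, Gamma_vvv = 0.000000; k2 = (0.152122, 0.122288, 0.071060, -0.007830)
  k3: at (u, v) = (0.552187, 0.296358), (du/dtau, dv/dtau) = (0.152085, 0.122272); Gamma_uuu = 0.000000, Gamma_uuv = 0.000000, Gamma_uvv = -4.752187, Gamma_vuu = 0.000000, Gamma_vuv = 0.210429, Gamma_vvv = 0.000000; k3 = (0.152085, 0.122272, 0.071047, -0.007826)
  k4: at (u, v) = (0.563590, 0.305527), (du/dtau, dv/dtau) = (0.157412, 0.121685); Gamma_uuu = 0.000000, Gamma_uuv = 0.000000, Gamma_uvv = -4.763590, Gamma_vuu = 0.000000, Gamma_vuv = 0.209926, Gamma_vvv = 0.000000; k4 = (0.157412, 0.121685, 0.070536, -0.008042)
  Y <- Y + (h/6)(k1 + 2k2 + 2k3 + k4): u = 0.5636, v = 0.3055, du/dtau = 0.1574, dv/dtau = 0.1217
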